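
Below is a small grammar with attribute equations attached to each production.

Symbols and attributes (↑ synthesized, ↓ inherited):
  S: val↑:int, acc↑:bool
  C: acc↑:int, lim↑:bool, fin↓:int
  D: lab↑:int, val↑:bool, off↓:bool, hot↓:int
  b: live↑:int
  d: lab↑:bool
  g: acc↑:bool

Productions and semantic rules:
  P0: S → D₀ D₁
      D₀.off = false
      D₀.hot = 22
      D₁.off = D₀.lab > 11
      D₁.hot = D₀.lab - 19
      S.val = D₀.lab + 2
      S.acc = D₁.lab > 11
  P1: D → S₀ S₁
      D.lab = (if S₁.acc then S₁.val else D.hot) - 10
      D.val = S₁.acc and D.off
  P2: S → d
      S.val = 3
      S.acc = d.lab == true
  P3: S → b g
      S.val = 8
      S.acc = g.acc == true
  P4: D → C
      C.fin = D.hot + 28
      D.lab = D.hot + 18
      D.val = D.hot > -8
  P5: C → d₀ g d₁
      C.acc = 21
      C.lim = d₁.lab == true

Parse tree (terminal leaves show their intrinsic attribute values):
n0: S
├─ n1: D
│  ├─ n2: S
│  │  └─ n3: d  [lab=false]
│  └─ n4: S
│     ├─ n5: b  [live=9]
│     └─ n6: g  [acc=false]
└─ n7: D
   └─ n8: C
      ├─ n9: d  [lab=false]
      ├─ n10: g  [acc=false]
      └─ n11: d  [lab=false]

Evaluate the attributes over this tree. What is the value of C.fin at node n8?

1. n1.off = false  [false]
2. n1.hot = 22  [22]
3. n3.lab = false  [terminal]
4. n2.val = 3  [3]
5. n2.acc = false  [d.lab == true]
6. n5.live = 9  [terminal]
7. n6.acc = false  [terminal]
8. n4.val = 8  [8]
9. n4.acc = false  [g.acc == true]
10. n1.lab = 12  [(if S₁.acc then S₁.val else D.hot) - 10]
11. n1.val = false  [S₁.acc and D.off]
12. n7.off = true  [D₀.lab > 11]
13. n7.hot = -7  [D₀.lab - 19]
14. n8.fin = 21  [D.hot + 28]
15. n9.lab = false  [terminal]
16. n10.acc = false  [terminal]
17. n11.lab = false  [terminal]
18. n8.acc = 21  [21]
19. n8.lim = false  [d₁.lab == true]
20. n7.lab = 11  [D.hot + 18]
21. n7.val = true  [D.hot > -8]
22. n0.val = 14  [D₀.lab + 2]
23. n0.acc = false  [D₁.lab > 11]

21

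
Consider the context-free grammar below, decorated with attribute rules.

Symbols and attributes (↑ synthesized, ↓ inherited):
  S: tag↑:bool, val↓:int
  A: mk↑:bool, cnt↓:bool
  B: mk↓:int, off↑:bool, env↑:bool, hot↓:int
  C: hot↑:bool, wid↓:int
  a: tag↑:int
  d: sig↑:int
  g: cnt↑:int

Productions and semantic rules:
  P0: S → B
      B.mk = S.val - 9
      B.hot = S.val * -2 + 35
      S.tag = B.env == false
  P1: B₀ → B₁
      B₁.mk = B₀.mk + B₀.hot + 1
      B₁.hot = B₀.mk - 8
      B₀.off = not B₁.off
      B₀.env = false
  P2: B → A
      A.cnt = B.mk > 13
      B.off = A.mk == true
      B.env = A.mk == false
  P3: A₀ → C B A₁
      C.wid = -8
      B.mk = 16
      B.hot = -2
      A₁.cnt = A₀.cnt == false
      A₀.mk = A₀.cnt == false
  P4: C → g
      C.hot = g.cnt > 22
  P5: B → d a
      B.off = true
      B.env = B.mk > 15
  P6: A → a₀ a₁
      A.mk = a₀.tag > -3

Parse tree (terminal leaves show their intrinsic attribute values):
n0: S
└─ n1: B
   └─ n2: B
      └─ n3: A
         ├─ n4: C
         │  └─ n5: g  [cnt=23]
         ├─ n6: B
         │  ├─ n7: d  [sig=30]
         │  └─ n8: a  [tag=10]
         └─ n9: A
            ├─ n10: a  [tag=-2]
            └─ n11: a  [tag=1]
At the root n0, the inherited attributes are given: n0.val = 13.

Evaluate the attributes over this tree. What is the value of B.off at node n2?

1. n0.val = 13  [given at root]
2. n1.mk = 4  [S.val - 9]
3. n1.hot = 9  [S.val * -2 + 35]
4. n2.mk = 14  [B₀.mk + B₀.hot + 1]
5. n2.hot = -4  [B₀.mk - 8]
6. n3.cnt = true  [B.mk > 13]
7. n4.wid = -8  [-8]
8. n5.cnt = 23  [terminal]
9. n4.hot = true  [g.cnt > 22]
10. n6.mk = 16  [16]
11. n6.hot = -2  [-2]
12. n7.sig = 30  [terminal]
13. n8.tag = 10  [terminal]
14. n6.off = true  [true]
15. n6.env = true  [B.mk > 15]
16. n9.cnt = false  [A₀.cnt == false]
17. n10.tag = -2  [terminal]
18. n11.tag = 1  [terminal]
19. n9.mk = true  [a₀.tag > -3]
20. n3.mk = false  [A₀.cnt == false]
21. n2.off = false  [A.mk == true]
22. n2.env = true  [A.mk == false]
23. n1.off = true  [not B₁.off]
24. n1.env = false  [false]
25. n0.tag = true  [B.env == false]

false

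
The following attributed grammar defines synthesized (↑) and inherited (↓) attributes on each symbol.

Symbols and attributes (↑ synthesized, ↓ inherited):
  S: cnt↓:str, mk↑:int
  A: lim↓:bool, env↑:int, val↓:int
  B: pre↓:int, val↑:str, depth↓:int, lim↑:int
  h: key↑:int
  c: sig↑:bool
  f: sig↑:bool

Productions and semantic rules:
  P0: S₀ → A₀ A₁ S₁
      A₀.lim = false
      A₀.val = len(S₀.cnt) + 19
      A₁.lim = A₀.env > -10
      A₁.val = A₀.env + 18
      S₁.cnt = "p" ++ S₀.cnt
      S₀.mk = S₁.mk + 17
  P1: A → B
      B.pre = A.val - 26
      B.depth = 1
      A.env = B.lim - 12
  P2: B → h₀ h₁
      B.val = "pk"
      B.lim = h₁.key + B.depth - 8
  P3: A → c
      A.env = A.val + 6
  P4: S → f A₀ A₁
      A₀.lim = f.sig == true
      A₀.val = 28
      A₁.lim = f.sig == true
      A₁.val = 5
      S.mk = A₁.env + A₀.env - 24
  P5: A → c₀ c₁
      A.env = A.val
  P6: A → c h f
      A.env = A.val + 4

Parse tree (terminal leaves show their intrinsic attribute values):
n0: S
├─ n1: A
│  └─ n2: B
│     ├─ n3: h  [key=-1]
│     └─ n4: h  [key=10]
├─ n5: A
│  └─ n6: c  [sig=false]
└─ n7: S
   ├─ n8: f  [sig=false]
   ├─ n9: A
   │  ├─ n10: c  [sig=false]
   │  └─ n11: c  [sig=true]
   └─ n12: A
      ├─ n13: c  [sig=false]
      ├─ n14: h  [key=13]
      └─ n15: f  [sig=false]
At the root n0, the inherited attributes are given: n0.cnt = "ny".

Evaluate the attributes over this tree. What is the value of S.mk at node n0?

30

1. n0.cnt = "ny"  [given at root]
2. n1.lim = false  [false]
3. n1.val = 21  [len(S₀.cnt) + 19]
4. n2.pre = -5  [A.val - 26]
5. n2.depth = 1  [1]
6. n3.key = -1  [terminal]
7. n4.key = 10  [terminal]
8. n2.val = "pk"  ["pk"]
9. n2.lim = 3  [h₁.key + B.depth - 8]
10. n1.env = -9  [B.lim - 12]
11. n5.lim = true  [A₀.env > -10]
12. n5.val = 9  [A₀.env + 18]
13. n6.sig = false  [terminal]
14. n5.env = 15  [A.val + 6]
15. n7.cnt = "pny"  ["p" ++ S₀.cnt]
16. n8.sig = false  [terminal]
17. n9.lim = false  [f.sig == true]
18. n9.val = 28  [28]
19. n10.sig = false  [terminal]
20. n11.sig = true  [terminal]
21. n9.env = 28  [A.val]
22. n12.lim = false  [f.sig == true]
23. n12.val = 5  [5]
24. n13.sig = false  [terminal]
25. n14.key = 13  [terminal]
26. n15.sig = false  [terminal]
27. n12.env = 9  [A.val + 4]
28. n7.mk = 13  [A₁.env + A₀.env - 24]
29. n0.mk = 30  [S₁.mk + 17]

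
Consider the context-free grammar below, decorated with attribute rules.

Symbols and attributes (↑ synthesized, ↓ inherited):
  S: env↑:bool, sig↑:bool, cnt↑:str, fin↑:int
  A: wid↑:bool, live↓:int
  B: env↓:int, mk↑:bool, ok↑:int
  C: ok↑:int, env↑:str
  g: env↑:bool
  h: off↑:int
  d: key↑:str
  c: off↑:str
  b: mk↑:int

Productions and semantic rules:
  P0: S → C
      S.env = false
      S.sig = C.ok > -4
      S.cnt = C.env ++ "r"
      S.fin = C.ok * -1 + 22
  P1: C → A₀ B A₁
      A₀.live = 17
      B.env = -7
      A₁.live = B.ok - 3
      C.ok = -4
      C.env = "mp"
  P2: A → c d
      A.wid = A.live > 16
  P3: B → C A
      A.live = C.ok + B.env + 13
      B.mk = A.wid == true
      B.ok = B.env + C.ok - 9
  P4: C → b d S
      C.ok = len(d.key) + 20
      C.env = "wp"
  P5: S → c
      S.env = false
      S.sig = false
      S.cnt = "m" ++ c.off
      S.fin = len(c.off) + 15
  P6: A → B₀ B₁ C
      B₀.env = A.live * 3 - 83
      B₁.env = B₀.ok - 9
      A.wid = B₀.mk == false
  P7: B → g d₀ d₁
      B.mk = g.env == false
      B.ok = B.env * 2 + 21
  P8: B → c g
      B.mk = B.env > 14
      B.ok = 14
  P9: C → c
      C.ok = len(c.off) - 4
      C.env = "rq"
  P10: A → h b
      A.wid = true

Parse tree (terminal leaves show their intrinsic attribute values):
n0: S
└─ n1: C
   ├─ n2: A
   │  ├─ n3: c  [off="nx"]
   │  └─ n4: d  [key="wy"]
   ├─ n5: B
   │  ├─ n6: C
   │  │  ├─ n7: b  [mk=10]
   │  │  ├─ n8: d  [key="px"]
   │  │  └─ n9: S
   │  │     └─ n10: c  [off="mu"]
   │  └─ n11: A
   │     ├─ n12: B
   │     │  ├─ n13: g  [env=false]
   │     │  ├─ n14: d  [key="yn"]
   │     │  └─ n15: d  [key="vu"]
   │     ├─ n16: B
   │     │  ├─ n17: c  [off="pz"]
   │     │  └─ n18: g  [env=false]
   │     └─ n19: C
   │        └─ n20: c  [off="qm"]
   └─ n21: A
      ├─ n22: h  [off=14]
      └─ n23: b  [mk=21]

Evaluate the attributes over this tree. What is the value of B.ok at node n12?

23

1. n2.live = 17  [17]
2. n3.off = "nx"  [terminal]
3. n4.key = "wy"  [terminal]
4. n2.wid = true  [A.live > 16]
5. n5.env = -7  [-7]
6. n7.mk = 10  [terminal]
7. n8.key = "px"  [terminal]
8. n10.off = "mu"  [terminal]
9. n9.env = false  [false]
10. n9.sig = false  [false]
11. n9.cnt = "mmu"  ["m" ++ c.off]
12. n9.fin = 17  [len(c.off) + 15]
13. n6.ok = 22  [len(d.key) + 20]
14. n6.env = "wp"  ["wp"]
15. n11.live = 28  [C.ok + B.env + 13]
16. n12.env = 1  [A.live * 3 - 83]
17. n13.env = false  [terminal]
18. n14.key = "yn"  [terminal]
19. n15.key = "vu"  [terminal]
20. n12.mk = true  [g.env == false]
21. n12.ok = 23  [B.env * 2 + 21]
22. n16.env = 14  [B₀.ok - 9]
23. n17.off = "pz"  [terminal]
24. n18.env = false  [terminal]
25. n16.mk = false  [B.env > 14]
26. n16.ok = 14  [14]
27. n20.off = "qm"  [terminal]
28. n19.ok = -2  [len(c.off) - 4]
29. n19.env = "rq"  ["rq"]
30. n11.wid = false  [B₀.mk == false]
31. n5.mk = false  [A.wid == true]
32. n5.ok = 6  [B.env + C.ok - 9]
33. n21.live = 3  [B.ok - 3]
34. n22.off = 14  [terminal]
35. n23.mk = 21  [terminal]
36. n21.wid = true  [true]
37. n1.ok = -4  [-4]
38. n1.env = "mp"  ["mp"]
39. n0.env = false  [false]
40. n0.sig = false  [C.ok > -4]
41. n0.cnt = "mpr"  [C.env ++ "r"]
42. n0.fin = 26  [C.ok * -1 + 22]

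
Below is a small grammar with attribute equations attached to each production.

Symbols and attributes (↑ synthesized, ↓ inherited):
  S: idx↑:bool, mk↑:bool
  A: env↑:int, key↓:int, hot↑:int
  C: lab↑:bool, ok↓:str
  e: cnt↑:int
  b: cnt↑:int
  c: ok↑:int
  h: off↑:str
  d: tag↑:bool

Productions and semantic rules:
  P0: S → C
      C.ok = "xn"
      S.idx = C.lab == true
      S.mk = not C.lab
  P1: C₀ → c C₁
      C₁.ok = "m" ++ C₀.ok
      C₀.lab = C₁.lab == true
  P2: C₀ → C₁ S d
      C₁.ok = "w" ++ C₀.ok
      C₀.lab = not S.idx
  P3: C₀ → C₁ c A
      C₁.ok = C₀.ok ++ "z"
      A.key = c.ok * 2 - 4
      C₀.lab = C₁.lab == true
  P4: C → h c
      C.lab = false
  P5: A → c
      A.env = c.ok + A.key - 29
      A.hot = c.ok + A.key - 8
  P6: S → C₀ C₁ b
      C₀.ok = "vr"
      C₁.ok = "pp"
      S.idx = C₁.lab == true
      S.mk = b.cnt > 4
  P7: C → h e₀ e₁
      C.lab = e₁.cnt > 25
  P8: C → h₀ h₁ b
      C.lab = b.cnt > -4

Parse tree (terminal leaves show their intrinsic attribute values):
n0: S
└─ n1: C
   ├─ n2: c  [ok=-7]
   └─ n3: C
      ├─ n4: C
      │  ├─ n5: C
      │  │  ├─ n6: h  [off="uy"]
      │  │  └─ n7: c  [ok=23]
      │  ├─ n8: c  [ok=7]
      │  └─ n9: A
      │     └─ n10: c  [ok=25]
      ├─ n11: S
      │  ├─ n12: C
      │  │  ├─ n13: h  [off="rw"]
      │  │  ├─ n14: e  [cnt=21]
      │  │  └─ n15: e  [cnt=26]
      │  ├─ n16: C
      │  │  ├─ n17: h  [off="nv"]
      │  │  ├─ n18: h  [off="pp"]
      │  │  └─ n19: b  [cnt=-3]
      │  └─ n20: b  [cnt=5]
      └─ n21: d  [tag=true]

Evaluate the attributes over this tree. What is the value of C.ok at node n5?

"wmxnz"

1. n1.ok = "xn"  ["xn"]
2. n2.ok = -7  [terminal]
3. n3.ok = "mxn"  ["m" ++ C₀.ok]
4. n4.ok = "wmxn"  ["w" ++ C₀.ok]
5. n5.ok = "wmxnz"  [C₀.ok ++ "z"]
6. n6.off = "uy"  [terminal]
7. n7.ok = 23  [terminal]
8. n5.lab = false  [false]
9. n8.ok = 7  [terminal]
10. n9.key = 10  [c.ok * 2 - 4]
11. n10.ok = 25  [terminal]
12. n9.env = 6  [c.ok + A.key - 29]
13. n9.hot = 27  [c.ok + A.key - 8]
14. n4.lab = false  [C₁.lab == true]
15. n12.ok = "vr"  ["vr"]
16. n13.off = "rw"  [terminal]
17. n14.cnt = 21  [terminal]
18. n15.cnt = 26  [terminal]
19. n12.lab = true  [e₁.cnt > 25]
20. n16.ok = "pp"  ["pp"]
21. n17.off = "nv"  [terminal]
22. n18.off = "pp"  [terminal]
23. n19.cnt = -3  [terminal]
24. n16.lab = true  [b.cnt > -4]
25. n20.cnt = 5  [terminal]
26. n11.idx = true  [C₁.lab == true]
27. n11.mk = true  [b.cnt > 4]
28. n21.tag = true  [terminal]
29. n3.lab = false  [not S.idx]
30. n1.lab = false  [C₁.lab == true]
31. n0.idx = false  [C.lab == true]
32. n0.mk = true  [not C.lab]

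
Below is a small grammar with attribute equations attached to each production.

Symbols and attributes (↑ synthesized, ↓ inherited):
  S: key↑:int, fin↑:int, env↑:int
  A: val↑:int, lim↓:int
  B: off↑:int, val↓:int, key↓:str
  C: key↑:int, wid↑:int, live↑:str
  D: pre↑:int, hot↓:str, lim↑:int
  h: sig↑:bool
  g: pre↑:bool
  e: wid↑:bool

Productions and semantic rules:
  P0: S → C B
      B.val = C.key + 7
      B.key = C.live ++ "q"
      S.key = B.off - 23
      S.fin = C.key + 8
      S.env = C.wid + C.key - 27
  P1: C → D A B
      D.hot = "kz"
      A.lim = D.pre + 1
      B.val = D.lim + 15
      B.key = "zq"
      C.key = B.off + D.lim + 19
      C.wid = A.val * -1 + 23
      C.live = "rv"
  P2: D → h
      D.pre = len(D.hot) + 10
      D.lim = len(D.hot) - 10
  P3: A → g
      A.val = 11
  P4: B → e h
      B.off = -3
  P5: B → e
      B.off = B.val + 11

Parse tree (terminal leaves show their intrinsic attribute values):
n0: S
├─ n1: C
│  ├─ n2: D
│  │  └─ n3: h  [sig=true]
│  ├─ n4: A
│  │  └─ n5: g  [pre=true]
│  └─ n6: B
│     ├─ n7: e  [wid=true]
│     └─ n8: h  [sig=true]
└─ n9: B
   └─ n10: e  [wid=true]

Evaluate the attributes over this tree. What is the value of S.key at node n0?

1. n2.hot = "kz"  ["kz"]
2. n3.sig = true  [terminal]
3. n2.pre = 12  [len(D.hot) + 10]
4. n2.lim = -8  [len(D.hot) - 10]
5. n4.lim = 13  [D.pre + 1]
6. n5.pre = true  [terminal]
7. n4.val = 11  [11]
8. n6.val = 7  [D.lim + 15]
9. n6.key = "zq"  ["zq"]
10. n7.wid = true  [terminal]
11. n8.sig = true  [terminal]
12. n6.off = -3  [-3]
13. n1.key = 8  [B.off + D.lim + 19]
14. n1.wid = 12  [A.val * -1 + 23]
15. n1.live = "rv"  ["rv"]
16. n9.val = 15  [C.key + 7]
17. n9.key = "rvq"  [C.live ++ "q"]
18. n10.wid = true  [terminal]
19. n9.off = 26  [B.val + 11]
20. n0.key = 3  [B.off - 23]
21. n0.fin = 16  [C.key + 8]
22. n0.env = -7  [C.wid + C.key - 27]

3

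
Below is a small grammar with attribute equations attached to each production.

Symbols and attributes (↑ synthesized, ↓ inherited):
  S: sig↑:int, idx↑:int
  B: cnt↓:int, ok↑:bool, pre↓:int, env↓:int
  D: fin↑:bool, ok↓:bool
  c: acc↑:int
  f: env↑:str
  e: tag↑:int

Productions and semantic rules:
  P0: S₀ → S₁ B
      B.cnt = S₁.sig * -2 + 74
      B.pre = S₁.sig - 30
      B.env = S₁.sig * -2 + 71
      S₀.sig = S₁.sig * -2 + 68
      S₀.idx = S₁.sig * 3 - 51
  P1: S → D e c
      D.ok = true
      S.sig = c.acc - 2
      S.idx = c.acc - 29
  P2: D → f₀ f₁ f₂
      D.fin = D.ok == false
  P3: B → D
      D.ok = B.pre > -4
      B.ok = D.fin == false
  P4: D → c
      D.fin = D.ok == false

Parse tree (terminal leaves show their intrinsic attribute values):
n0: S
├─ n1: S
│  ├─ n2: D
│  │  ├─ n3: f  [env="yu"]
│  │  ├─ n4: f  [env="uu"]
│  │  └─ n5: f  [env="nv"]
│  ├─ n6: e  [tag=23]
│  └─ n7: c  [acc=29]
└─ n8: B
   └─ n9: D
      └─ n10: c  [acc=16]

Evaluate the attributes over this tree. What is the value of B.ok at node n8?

true

1. n2.ok = true  [true]
2. n3.env = "yu"  [terminal]
3. n4.env = "uu"  [terminal]
4. n5.env = "nv"  [terminal]
5. n2.fin = false  [D.ok == false]
6. n6.tag = 23  [terminal]
7. n7.acc = 29  [terminal]
8. n1.sig = 27  [c.acc - 2]
9. n1.idx = 0  [c.acc - 29]
10. n8.cnt = 20  [S₁.sig * -2 + 74]
11. n8.pre = -3  [S₁.sig - 30]
12. n8.env = 17  [S₁.sig * -2 + 71]
13. n9.ok = true  [B.pre > -4]
14. n10.acc = 16  [terminal]
15. n9.fin = false  [D.ok == false]
16. n8.ok = true  [D.fin == false]
17. n0.sig = 14  [S₁.sig * -2 + 68]
18. n0.idx = 30  [S₁.sig * 3 - 51]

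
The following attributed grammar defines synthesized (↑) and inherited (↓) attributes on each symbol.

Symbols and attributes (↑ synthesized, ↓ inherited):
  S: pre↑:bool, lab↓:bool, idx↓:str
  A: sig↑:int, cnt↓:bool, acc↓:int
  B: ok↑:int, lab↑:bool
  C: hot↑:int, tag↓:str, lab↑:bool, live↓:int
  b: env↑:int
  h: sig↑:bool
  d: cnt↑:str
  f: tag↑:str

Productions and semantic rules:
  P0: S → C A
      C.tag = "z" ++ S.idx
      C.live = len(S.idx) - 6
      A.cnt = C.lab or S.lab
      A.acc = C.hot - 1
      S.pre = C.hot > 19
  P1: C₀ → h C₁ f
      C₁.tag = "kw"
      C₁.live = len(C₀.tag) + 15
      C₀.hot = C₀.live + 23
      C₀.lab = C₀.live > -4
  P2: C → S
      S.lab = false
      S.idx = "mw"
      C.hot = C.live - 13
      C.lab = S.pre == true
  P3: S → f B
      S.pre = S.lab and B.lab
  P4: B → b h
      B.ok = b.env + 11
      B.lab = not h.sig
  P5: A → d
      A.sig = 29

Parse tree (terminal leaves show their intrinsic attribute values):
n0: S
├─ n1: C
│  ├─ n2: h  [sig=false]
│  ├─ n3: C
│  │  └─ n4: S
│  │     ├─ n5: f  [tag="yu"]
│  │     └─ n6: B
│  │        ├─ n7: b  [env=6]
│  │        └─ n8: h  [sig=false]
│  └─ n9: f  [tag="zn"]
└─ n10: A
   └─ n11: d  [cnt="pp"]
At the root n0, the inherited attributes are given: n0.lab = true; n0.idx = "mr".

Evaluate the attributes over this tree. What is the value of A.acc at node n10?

18

1. n0.lab = true  [given at root]
2. n0.idx = "mr"  [given at root]
3. n1.tag = "zmr"  ["z" ++ S.idx]
4. n1.live = -4  [len(S.idx) - 6]
5. n2.sig = false  [terminal]
6. n3.tag = "kw"  ["kw"]
7. n3.live = 18  [len(C₀.tag) + 15]
8. n4.lab = false  [false]
9. n4.idx = "mw"  ["mw"]
10. n5.tag = "yu"  [terminal]
11. n7.env = 6  [terminal]
12. n8.sig = false  [terminal]
13. n6.ok = 17  [b.env + 11]
14. n6.lab = true  [not h.sig]
15. n4.pre = false  [S.lab and B.lab]
16. n3.hot = 5  [C.live - 13]
17. n3.lab = false  [S.pre == true]
18. n9.tag = "zn"  [terminal]
19. n1.hot = 19  [C₀.live + 23]
20. n1.lab = false  [C₀.live > -4]
21. n10.cnt = true  [C.lab or S.lab]
22. n10.acc = 18  [C.hot - 1]
23. n11.cnt = "pp"  [terminal]
24. n10.sig = 29  [29]
25. n0.pre = false  [C.hot > 19]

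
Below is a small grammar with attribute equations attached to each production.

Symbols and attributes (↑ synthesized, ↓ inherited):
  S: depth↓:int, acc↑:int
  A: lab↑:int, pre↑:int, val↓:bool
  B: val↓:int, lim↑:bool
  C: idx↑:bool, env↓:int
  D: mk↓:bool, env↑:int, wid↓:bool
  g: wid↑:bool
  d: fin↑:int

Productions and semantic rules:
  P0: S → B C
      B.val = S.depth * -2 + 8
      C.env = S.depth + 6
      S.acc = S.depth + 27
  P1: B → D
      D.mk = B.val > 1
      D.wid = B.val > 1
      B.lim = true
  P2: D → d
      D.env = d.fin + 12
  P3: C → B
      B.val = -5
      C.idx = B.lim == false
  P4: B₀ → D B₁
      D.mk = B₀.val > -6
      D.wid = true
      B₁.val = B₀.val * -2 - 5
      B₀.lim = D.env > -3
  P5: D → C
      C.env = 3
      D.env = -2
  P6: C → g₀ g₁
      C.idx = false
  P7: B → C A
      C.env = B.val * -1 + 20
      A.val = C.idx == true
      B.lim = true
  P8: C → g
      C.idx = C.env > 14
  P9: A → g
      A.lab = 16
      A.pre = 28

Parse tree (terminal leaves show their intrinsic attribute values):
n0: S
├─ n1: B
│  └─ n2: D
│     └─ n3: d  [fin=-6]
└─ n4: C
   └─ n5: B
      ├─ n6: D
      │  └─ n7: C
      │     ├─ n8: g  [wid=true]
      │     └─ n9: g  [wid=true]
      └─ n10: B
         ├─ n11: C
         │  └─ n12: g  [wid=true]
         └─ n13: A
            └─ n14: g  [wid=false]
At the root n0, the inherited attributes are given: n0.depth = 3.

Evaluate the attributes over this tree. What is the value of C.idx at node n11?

true

1. n0.depth = 3  [given at root]
2. n1.val = 2  [S.depth * -2 + 8]
3. n2.mk = true  [B.val > 1]
4. n2.wid = true  [B.val > 1]
5. n3.fin = -6  [terminal]
6. n2.env = 6  [d.fin + 12]
7. n1.lim = true  [true]
8. n4.env = 9  [S.depth + 6]
9. n5.val = -5  [-5]
10. n6.mk = true  [B₀.val > -6]
11. n6.wid = true  [true]
12. n7.env = 3  [3]
13. n8.wid = true  [terminal]
14. n9.wid = true  [terminal]
15. n7.idx = false  [false]
16. n6.env = -2  [-2]
17. n10.val = 5  [B₀.val * -2 - 5]
18. n11.env = 15  [B.val * -1 + 20]
19. n12.wid = true  [terminal]
20. n11.idx = true  [C.env > 14]
21. n13.val = true  [C.idx == true]
22. n14.wid = false  [terminal]
23. n13.lab = 16  [16]
24. n13.pre = 28  [28]
25. n10.lim = true  [true]
26. n5.lim = true  [D.env > -3]
27. n4.idx = false  [B.lim == false]
28. n0.acc = 30  [S.depth + 27]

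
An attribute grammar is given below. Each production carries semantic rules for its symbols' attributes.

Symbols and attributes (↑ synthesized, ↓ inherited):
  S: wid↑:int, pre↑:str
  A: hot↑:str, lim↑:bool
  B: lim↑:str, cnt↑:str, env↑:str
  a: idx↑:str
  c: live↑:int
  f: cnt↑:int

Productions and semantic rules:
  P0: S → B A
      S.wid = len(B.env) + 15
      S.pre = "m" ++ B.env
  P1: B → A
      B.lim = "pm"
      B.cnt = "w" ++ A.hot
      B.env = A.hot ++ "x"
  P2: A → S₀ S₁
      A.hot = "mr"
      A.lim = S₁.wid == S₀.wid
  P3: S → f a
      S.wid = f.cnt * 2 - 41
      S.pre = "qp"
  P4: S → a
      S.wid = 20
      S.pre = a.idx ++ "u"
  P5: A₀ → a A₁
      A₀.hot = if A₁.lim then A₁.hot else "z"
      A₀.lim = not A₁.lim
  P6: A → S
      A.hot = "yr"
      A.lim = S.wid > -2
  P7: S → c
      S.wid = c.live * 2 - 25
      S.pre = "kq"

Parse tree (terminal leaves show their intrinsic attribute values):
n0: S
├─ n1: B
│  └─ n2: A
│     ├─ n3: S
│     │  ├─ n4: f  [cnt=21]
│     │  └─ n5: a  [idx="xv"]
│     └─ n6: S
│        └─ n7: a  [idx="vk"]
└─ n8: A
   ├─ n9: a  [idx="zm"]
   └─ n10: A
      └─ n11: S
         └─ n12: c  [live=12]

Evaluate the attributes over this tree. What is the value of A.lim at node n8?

1. n4.cnt = 21  [terminal]
2. n5.idx = "xv"  [terminal]
3. n3.wid = 1  [f.cnt * 2 - 41]
4. n3.pre = "qp"  ["qp"]
5. n7.idx = "vk"  [terminal]
6. n6.wid = 20  [20]
7. n6.pre = "vku"  [a.idx ++ "u"]
8. n2.hot = "mr"  ["mr"]
9. n2.lim = false  [S₁.wid == S₀.wid]
10. n1.lim = "pm"  ["pm"]
11. n1.cnt = "wmr"  ["w" ++ A.hot]
12. n1.env = "mrx"  [A.hot ++ "x"]
13. n9.idx = "zm"  [terminal]
14. n12.live = 12  [terminal]
15. n11.wid = -1  [c.live * 2 - 25]
16. n11.pre = "kq"  ["kq"]
17. n10.hot = "yr"  ["yr"]
18. n10.lim = true  [S.wid > -2]
19. n8.hot = "yr"  [if A₁.lim then A₁.hot else "z"]
20. n8.lim = false  [not A₁.lim]
21. n0.wid = 18  [len(B.env) + 15]
22. n0.pre = "mmrx"  ["m" ++ B.env]

false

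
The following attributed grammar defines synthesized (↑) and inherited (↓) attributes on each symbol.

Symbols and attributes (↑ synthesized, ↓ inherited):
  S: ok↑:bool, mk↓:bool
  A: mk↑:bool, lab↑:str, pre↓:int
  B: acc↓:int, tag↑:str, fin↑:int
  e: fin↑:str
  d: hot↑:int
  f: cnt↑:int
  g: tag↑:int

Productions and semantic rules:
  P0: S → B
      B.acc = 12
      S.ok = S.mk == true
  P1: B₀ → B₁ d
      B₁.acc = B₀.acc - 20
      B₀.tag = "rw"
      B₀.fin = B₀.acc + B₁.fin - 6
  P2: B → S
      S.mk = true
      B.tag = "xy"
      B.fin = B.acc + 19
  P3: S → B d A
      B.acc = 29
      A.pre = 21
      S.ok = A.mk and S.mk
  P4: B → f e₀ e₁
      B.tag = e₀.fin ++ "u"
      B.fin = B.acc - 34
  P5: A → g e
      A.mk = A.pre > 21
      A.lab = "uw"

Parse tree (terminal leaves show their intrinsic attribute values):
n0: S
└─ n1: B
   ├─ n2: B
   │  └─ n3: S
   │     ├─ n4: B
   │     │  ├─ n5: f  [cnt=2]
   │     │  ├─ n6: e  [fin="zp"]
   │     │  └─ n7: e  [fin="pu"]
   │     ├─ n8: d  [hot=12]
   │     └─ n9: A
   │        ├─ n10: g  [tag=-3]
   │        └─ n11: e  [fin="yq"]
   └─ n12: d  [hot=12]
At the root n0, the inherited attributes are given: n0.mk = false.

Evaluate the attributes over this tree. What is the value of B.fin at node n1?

1. n0.mk = false  [given at root]
2. n1.acc = 12  [12]
3. n2.acc = -8  [B₀.acc - 20]
4. n3.mk = true  [true]
5. n4.acc = 29  [29]
6. n5.cnt = 2  [terminal]
7. n6.fin = "zp"  [terminal]
8. n7.fin = "pu"  [terminal]
9. n4.tag = "zpu"  [e₀.fin ++ "u"]
10. n4.fin = -5  [B.acc - 34]
11. n8.hot = 12  [terminal]
12. n9.pre = 21  [21]
13. n10.tag = -3  [terminal]
14. n11.fin = "yq"  [terminal]
15. n9.mk = false  [A.pre > 21]
16. n9.lab = "uw"  ["uw"]
17. n3.ok = false  [A.mk and S.mk]
18. n2.tag = "xy"  ["xy"]
19. n2.fin = 11  [B.acc + 19]
20. n12.hot = 12  [terminal]
21. n1.tag = "rw"  ["rw"]
22. n1.fin = 17  [B₀.acc + B₁.fin - 6]
23. n0.ok = false  [S.mk == true]

17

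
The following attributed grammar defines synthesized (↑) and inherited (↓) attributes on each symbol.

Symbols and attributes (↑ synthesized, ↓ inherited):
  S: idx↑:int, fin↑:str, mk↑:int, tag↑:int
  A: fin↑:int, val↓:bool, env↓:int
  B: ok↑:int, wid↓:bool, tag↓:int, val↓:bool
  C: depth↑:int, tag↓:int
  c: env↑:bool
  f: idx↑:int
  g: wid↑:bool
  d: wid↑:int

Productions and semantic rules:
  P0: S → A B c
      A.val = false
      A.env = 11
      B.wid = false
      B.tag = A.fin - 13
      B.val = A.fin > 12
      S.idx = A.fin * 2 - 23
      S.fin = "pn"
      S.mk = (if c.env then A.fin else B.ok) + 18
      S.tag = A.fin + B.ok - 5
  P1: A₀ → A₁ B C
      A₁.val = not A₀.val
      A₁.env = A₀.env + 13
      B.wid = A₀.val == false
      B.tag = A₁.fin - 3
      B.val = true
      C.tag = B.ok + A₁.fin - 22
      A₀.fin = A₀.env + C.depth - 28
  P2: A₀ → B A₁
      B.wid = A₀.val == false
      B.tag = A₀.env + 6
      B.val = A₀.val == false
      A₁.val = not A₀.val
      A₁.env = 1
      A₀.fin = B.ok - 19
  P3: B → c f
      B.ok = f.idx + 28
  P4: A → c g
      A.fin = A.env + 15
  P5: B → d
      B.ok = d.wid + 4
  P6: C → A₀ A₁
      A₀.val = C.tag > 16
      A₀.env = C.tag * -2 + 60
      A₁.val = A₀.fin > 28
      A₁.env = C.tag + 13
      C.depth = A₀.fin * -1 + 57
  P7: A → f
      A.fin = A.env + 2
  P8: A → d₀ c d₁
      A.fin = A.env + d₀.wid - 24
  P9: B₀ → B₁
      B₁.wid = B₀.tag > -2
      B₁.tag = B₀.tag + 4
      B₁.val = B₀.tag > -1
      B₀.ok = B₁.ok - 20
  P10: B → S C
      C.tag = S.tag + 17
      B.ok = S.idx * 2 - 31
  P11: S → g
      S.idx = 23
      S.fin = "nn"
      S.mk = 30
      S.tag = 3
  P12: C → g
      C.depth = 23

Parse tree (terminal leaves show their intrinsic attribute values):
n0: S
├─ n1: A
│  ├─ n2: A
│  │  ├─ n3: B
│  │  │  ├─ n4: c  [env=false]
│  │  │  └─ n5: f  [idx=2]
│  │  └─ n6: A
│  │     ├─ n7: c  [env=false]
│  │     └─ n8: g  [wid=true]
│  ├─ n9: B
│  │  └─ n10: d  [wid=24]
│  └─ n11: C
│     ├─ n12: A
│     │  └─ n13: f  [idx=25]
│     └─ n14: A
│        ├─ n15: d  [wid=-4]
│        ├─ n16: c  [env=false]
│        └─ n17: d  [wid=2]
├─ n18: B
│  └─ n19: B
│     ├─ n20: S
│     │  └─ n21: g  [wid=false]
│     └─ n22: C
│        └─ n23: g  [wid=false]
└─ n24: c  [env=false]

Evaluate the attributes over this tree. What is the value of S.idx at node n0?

1. n1.val = false  [false]
2. n1.env = 11  [11]
3. n2.val = true  [not A₀.val]
4. n2.env = 24  [A₀.env + 13]
5. n3.wid = false  [A₀.val == false]
6. n3.tag = 30  [A₀.env + 6]
7. n3.val = false  [A₀.val == false]
8. n4.env = false  [terminal]
9. n5.idx = 2  [terminal]
10. n3.ok = 30  [f.idx + 28]
11. n6.val = false  [not A₀.val]
12. n6.env = 1  [1]
13. n7.env = false  [terminal]
14. n8.wid = true  [terminal]
15. n6.fin = 16  [A.env + 15]
16. n2.fin = 11  [B.ok - 19]
17. n9.wid = true  [A₀.val == false]
18. n9.tag = 8  [A₁.fin - 3]
19. n9.val = true  [true]
20. n10.wid = 24  [terminal]
21. n9.ok = 28  [d.wid + 4]
22. n11.tag = 17  [B.ok + A₁.fin - 22]
23. n12.val = true  [C.tag > 16]
24. n12.env = 26  [C.tag * -2 + 60]
25. n13.idx = 25  [terminal]
26. n12.fin = 28  [A.env + 2]
27. n14.val = false  [A₀.fin > 28]
28. n14.env = 30  [C.tag + 13]
29. n15.wid = -4  [terminal]
30. n16.env = false  [terminal]
31. n17.wid = 2  [terminal]
32. n14.fin = 2  [A.env + d₀.wid - 24]
33. n11.depth = 29  [A₀.fin * -1 + 57]
34. n1.fin = 12  [A₀.env + C.depth - 28]
35. n18.wid = false  [false]
36. n18.tag = -1  [A.fin - 13]
37. n18.val = false  [A.fin > 12]
38. n19.wid = true  [B₀.tag > -2]
39. n19.tag = 3  [B₀.tag + 4]
40. n19.val = false  [B₀.tag > -1]
41. n21.wid = false  [terminal]
42. n20.idx = 23  [23]
43. n20.fin = "nn"  ["nn"]
44. n20.mk = 30  [30]
45. n20.tag = 3  [3]
46. n22.tag = 20  [S.tag + 17]
47. n23.wid = false  [terminal]
48. n22.depth = 23  [23]
49. n19.ok = 15  [S.idx * 2 - 31]
50. n18.ok = -5  [B₁.ok - 20]
51. n24.env = false  [terminal]
52. n0.idx = 1  [A.fin * 2 - 23]
53. n0.fin = "pn"  ["pn"]
54. n0.mk = 13  [(if c.env then A.fin else B.ok) + 18]
55. n0.tag = 2  [A.fin + B.ok - 5]

1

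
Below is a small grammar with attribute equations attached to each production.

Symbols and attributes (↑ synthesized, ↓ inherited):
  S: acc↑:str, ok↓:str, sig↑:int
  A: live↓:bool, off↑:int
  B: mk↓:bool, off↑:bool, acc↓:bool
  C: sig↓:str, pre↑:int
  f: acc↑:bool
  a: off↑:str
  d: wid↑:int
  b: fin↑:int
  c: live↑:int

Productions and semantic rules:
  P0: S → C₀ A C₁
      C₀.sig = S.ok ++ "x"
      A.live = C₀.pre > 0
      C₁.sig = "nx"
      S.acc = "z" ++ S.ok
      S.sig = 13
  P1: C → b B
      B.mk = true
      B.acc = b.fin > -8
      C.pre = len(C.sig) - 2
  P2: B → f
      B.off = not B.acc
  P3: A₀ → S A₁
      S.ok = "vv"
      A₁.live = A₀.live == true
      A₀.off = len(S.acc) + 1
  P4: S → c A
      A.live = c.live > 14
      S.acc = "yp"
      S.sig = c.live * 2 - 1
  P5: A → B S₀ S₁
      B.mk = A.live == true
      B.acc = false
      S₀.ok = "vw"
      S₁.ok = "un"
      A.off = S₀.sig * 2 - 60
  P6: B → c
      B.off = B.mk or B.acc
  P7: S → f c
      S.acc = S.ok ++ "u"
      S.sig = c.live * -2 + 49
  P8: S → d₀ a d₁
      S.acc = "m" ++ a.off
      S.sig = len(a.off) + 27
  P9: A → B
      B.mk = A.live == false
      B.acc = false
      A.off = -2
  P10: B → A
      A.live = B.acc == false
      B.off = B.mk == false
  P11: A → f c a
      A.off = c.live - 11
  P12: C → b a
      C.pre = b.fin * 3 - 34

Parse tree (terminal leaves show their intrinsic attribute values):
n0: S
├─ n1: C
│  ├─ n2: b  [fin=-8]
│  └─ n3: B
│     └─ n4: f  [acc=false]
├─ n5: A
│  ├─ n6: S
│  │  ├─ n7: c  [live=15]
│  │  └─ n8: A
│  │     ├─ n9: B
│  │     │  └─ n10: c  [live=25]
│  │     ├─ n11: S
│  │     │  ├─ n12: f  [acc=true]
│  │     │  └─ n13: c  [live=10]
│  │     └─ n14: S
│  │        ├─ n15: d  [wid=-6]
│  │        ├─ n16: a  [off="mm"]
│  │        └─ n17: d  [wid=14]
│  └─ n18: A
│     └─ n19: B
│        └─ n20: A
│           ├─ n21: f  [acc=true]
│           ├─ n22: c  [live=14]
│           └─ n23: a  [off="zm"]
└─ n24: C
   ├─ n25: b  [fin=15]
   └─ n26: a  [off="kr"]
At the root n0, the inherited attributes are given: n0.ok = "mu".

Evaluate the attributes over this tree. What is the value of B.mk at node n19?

false

1. n0.ok = "mu"  [given at root]
2. n1.sig = "mux"  [S.ok ++ "x"]
3. n2.fin = -8  [terminal]
4. n3.mk = true  [true]
5. n3.acc = false  [b.fin > -8]
6. n4.acc = false  [terminal]
7. n3.off = true  [not B.acc]
8. n1.pre = 1  [len(C.sig) - 2]
9. n5.live = true  [C₀.pre > 0]
10. n6.ok = "vv"  ["vv"]
11. n7.live = 15  [terminal]
12. n8.live = true  [c.live > 14]
13. n9.mk = true  [A.live == true]
14. n9.acc = false  [false]
15. n10.live = 25  [terminal]
16. n9.off = true  [B.mk or B.acc]
17. n11.ok = "vw"  ["vw"]
18. n12.acc = true  [terminal]
19. n13.live = 10  [terminal]
20. n11.acc = "vwu"  [S.ok ++ "u"]
21. n11.sig = 29  [c.live * -2 + 49]
22. n14.ok = "un"  ["un"]
23. n15.wid = -6  [terminal]
24. n16.off = "mm"  [terminal]
25. n17.wid = 14  [terminal]
26. n14.acc = "mmm"  ["m" ++ a.off]
27. n14.sig = 29  [len(a.off) + 27]
28. n8.off = -2  [S₀.sig * 2 - 60]
29. n6.acc = "yp"  ["yp"]
30. n6.sig = 29  [c.live * 2 - 1]
31. n18.live = true  [A₀.live == true]
32. n19.mk = false  [A.live == false]
33. n19.acc = false  [false]
34. n20.live = true  [B.acc == false]
35. n21.acc = true  [terminal]
36. n22.live = 14  [terminal]
37. n23.off = "zm"  [terminal]
38. n20.off = 3  [c.live - 11]
39. n19.off = true  [B.mk == false]
40. n18.off = -2  [-2]
41. n5.off = 3  [len(S.acc) + 1]
42. n24.sig = "nx"  ["nx"]
43. n25.fin = 15  [terminal]
44. n26.off = "kr"  [terminal]
45. n24.pre = 11  [b.fin * 3 - 34]
46. n0.acc = "zmu"  ["z" ++ S.ok]
47. n0.sig = 13  [13]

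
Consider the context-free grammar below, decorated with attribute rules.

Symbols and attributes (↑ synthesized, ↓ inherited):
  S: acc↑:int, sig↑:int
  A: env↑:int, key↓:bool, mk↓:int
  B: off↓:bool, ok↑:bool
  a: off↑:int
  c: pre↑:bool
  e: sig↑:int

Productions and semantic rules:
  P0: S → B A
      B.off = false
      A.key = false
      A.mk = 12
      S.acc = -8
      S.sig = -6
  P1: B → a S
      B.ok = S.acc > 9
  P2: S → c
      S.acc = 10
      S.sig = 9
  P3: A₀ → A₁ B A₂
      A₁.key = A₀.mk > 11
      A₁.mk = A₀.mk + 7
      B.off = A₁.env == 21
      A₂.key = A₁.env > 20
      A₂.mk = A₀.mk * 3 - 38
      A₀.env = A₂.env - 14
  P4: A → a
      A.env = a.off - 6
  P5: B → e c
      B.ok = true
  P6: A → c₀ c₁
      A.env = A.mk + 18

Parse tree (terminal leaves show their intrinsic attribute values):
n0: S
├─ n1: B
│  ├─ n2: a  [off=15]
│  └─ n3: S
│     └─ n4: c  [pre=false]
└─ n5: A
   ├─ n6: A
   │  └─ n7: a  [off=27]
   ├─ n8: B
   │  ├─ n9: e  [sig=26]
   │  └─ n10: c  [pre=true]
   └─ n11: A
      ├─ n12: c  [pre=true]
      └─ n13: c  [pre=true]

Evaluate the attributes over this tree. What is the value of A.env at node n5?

1. n1.off = false  [false]
2. n2.off = 15  [terminal]
3. n4.pre = false  [terminal]
4. n3.acc = 10  [10]
5. n3.sig = 9  [9]
6. n1.ok = true  [S.acc > 9]
7. n5.key = false  [false]
8. n5.mk = 12  [12]
9. n6.key = true  [A₀.mk > 11]
10. n6.mk = 19  [A₀.mk + 7]
11. n7.off = 27  [terminal]
12. n6.env = 21  [a.off - 6]
13. n8.off = true  [A₁.env == 21]
14. n9.sig = 26  [terminal]
15. n10.pre = true  [terminal]
16. n8.ok = true  [true]
17. n11.key = true  [A₁.env > 20]
18. n11.mk = -2  [A₀.mk * 3 - 38]
19. n12.pre = true  [terminal]
20. n13.pre = true  [terminal]
21. n11.env = 16  [A.mk + 18]
22. n5.env = 2  [A₂.env - 14]
23. n0.acc = -8  [-8]
24. n0.sig = -6  [-6]

2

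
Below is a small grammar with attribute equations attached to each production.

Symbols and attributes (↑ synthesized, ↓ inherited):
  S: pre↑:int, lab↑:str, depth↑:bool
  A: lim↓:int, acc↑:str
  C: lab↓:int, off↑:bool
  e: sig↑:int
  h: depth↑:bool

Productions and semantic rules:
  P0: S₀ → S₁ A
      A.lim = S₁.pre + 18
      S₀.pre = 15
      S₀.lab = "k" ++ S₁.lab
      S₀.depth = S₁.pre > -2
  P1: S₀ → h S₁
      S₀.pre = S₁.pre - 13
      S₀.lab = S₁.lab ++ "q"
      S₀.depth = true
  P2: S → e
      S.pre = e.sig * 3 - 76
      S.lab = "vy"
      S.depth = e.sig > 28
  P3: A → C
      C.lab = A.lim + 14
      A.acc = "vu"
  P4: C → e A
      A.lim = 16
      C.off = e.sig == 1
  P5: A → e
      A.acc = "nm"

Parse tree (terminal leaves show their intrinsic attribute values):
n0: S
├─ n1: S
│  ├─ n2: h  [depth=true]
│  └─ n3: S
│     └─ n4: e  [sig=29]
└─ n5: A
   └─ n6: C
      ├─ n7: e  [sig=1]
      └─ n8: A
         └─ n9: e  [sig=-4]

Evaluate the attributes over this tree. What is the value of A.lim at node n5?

16

1. n2.depth = true  [terminal]
2. n4.sig = 29  [terminal]
3. n3.pre = 11  [e.sig * 3 - 76]
4. n3.lab = "vy"  ["vy"]
5. n3.depth = true  [e.sig > 28]
6. n1.pre = -2  [S₁.pre - 13]
7. n1.lab = "vyq"  [S₁.lab ++ "q"]
8. n1.depth = true  [true]
9. n5.lim = 16  [S₁.pre + 18]
10. n6.lab = 30  [A.lim + 14]
11. n7.sig = 1  [terminal]
12. n8.lim = 16  [16]
13. n9.sig = -4  [terminal]
14. n8.acc = "nm"  ["nm"]
15. n6.off = true  [e.sig == 1]
16. n5.acc = "vu"  ["vu"]
17. n0.pre = 15  [15]
18. n0.lab = "kvyq"  ["k" ++ S₁.lab]
19. n0.depth = false  [S₁.pre > -2]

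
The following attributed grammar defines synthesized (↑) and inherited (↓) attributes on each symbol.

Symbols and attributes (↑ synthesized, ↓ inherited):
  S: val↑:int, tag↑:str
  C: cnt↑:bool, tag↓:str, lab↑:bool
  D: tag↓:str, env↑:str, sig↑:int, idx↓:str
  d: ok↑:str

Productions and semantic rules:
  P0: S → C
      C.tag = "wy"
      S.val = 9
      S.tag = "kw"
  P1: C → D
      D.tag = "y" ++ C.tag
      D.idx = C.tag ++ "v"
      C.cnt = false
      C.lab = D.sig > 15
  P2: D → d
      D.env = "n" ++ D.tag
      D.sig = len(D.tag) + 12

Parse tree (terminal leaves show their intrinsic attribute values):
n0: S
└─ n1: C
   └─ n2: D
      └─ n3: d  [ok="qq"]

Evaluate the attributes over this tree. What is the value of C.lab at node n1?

1. n1.tag = "wy"  ["wy"]
2. n2.tag = "ywy"  ["y" ++ C.tag]
3. n2.idx = "wyv"  [C.tag ++ "v"]
4. n3.ok = "qq"  [terminal]
5. n2.env = "nywy"  ["n" ++ D.tag]
6. n2.sig = 15  [len(D.tag) + 12]
7. n1.cnt = false  [false]
8. n1.lab = false  [D.sig > 15]
9. n0.val = 9  [9]
10. n0.tag = "kw"  ["kw"]

false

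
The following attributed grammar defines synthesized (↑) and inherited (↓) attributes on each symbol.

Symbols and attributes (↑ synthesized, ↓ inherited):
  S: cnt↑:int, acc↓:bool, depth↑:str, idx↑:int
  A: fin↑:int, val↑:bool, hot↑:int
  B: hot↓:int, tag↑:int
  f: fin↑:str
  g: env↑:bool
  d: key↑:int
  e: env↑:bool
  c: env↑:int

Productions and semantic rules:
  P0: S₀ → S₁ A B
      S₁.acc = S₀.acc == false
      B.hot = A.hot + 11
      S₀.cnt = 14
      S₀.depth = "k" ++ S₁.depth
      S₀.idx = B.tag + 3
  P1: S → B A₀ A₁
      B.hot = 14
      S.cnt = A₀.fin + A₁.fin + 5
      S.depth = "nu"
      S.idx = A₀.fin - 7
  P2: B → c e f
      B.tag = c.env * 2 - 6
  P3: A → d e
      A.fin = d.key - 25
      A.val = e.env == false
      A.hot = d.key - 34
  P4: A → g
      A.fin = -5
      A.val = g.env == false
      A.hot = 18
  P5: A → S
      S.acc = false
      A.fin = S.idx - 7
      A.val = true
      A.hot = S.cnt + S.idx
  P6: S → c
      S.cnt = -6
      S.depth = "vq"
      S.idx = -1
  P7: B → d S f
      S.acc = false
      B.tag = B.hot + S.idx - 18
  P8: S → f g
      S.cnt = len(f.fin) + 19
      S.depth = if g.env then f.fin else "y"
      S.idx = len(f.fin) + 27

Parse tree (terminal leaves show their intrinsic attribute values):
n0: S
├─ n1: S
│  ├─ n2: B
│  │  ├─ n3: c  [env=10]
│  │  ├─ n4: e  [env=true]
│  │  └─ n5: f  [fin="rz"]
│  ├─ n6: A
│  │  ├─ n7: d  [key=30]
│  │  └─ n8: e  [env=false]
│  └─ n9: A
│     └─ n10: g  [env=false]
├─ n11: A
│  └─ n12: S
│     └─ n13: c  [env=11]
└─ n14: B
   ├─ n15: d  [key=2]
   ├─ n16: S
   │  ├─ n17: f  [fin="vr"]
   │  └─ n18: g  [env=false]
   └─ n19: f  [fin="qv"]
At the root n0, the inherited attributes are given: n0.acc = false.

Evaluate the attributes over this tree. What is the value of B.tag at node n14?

15

1. n0.acc = false  [given at root]
2. n1.acc = true  [S₀.acc == false]
3. n2.hot = 14  [14]
4. n3.env = 10  [terminal]
5. n4.env = true  [terminal]
6. n5.fin = "rz"  [terminal]
7. n2.tag = 14  [c.env * 2 - 6]
8. n7.key = 30  [terminal]
9. n8.env = false  [terminal]
10. n6.fin = 5  [d.key - 25]
11. n6.val = true  [e.env == false]
12. n6.hot = -4  [d.key - 34]
13. n10.env = false  [terminal]
14. n9.fin = -5  [-5]
15. n9.val = true  [g.env == false]
16. n9.hot = 18  [18]
17. n1.cnt = 5  [A₀.fin + A₁.fin + 5]
18. n1.depth = "nu"  ["nu"]
19. n1.idx = -2  [A₀.fin - 7]
20. n12.acc = false  [false]
21. n13.env = 11  [terminal]
22. n12.cnt = -6  [-6]
23. n12.depth = "vq"  ["vq"]
24. n12.idx = -1  [-1]
25. n11.fin = -8  [S.idx - 7]
26. n11.val = true  [true]
27. n11.hot = -7  [S.cnt + S.idx]
28. n14.hot = 4  [A.hot + 11]
29. n15.key = 2  [terminal]
30. n16.acc = false  [false]
31. n17.fin = "vr"  [terminal]
32. n18.env = false  [terminal]
33. n16.cnt = 21  [len(f.fin) + 19]
34. n16.depth = "y"  [if g.env then f.fin else "y"]
35. n16.idx = 29  [len(f.fin) + 27]
36. n19.fin = "qv"  [terminal]
37. n14.tag = 15  [B.hot + S.idx - 18]
38. n0.cnt = 14  [14]
39. n0.depth = "knu"  ["k" ++ S₁.depth]
40. n0.idx = 18  [B.tag + 3]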